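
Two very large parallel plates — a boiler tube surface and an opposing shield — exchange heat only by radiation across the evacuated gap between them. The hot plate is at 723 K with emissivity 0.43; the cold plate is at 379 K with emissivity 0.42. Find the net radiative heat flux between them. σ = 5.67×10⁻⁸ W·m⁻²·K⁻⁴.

For two infinite grey parallel plates, q = σ(T₁⁴ − T₂⁴)/(1/ε₁ + 1/ε₂ − 1).
T₁⁴ − T₂⁴ = 2.732×10¹¹ − 2.063×10¹⁰ = 2.526×10¹¹ K⁴.
1/ε₁ + 1/ε₂ − 1 = 2.326 + 2.381 − 1 = 3.707.
q = 5.67×10⁻⁸ × 2.526×10¹¹ / 3.707.

q ≈ 3860 W/m²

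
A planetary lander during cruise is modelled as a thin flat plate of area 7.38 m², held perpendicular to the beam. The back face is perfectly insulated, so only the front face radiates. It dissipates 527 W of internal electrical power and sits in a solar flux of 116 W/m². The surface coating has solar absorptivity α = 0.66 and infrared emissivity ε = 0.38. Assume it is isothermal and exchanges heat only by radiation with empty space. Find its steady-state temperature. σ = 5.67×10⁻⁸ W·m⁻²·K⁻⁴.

At steady state, absorbed solar power + internal power = radiated power.
Absorbed: α·S·A_cross = 0.66·116·7.380 = 565.0 W (cross-section A).
Total input = 565.0 + 527 = 1092 W.
Radiated: εσ·A_surf·T⁴ with A_surf = A = 7.380 m².
T⁴ = 1092/(0.38·5.67×10⁻⁸·7.380) = 6.868×10⁹ K⁴.

T ≈ 288 K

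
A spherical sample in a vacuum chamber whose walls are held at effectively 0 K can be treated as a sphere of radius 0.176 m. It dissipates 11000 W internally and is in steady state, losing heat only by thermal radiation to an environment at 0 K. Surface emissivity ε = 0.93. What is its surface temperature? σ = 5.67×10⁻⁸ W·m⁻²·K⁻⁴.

T ≈ 856 K

Steady state: internal power = radiated power, P = εσA T⁴.
Radiating area A = 4πr² = 0.3893 m².
T⁴ = P/(εσA) = 11000/(0.93·5.67×10⁻⁸·0.3893) = 5.359×10¹¹ K⁴.
T = (5.359×10¹¹)^(1/4).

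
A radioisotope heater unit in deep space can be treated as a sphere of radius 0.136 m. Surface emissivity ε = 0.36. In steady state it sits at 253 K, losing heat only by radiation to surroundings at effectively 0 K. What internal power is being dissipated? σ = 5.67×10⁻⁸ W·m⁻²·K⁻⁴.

Steady state: P = εσA T⁴.
A = 4πr² = 0.2324 m²; T⁴ = (253)⁴ = 4.097×10⁹ K⁴.
P = 0.36 × 5.67×10⁻⁸ × 0.2324 × 4.097×10⁹.

P ≈ 19.4 W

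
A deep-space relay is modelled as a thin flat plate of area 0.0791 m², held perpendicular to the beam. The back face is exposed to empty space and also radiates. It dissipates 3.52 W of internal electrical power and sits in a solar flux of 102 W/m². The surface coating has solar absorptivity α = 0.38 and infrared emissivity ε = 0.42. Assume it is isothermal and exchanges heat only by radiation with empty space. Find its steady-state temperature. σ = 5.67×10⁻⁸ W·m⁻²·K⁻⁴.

T ≈ 204 K

At steady state, absorbed solar power + internal power = radiated power.
Absorbed: α·S·A_cross = 0.38·102·0.07910 = 3.066 W (cross-section A).
Total input = 3.066 + 3.52 = 6.586 W.
Radiated: εσ·A_surf·T⁴ with A_surf = 2A = 0.1582 m².
T⁴ = 6.586/(0.42·5.67×10⁻⁸·0.1582) = 1.748×10⁹ K⁴.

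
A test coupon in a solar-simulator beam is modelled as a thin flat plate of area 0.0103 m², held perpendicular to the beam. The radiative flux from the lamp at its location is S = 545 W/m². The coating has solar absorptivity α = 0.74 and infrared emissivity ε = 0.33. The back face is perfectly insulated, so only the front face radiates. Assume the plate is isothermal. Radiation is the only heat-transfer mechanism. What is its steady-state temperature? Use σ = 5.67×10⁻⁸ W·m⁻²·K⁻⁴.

At equilibrium, absorbed power = emitted power.
Absorbing cross-section = A = 0.01030 m²; emitting surface = A = 0.01030 m² (ratio 1).
αS·A_cross = εσ·A_surf·T⁴  ⇒  T⁴ = αS/(ε·1σ).
T⁴ = 0.740·545/(0.33·1·5.67×10⁻⁸) = 2.155×10¹⁰ K⁴.
T = (2.155×10¹⁰)^(1/4).

T ≈ 383 K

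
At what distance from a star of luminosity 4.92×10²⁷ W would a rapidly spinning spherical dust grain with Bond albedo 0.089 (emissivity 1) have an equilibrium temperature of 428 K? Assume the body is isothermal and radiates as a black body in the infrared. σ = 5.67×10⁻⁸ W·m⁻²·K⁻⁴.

For an isothermal black-emitting sphere, (1−a)S·πr² = σ·4πr²·T⁴ ⇒ S = 4σT⁴/(1−a).
S = 4·5.67×10⁻⁸·(428)⁴/0.911 = 8354 W/m².
Flux falls as S = L/(4πd²), so d = √(L/(4πS)) = √(4.92×10²⁷/(4π·8354)).

d ≈ 2.16×10¹¹ m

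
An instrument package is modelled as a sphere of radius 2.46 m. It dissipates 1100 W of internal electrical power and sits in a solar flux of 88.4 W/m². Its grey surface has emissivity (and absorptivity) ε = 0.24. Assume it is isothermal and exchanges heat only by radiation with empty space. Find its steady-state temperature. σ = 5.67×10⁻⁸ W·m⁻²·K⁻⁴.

T ≈ 195 K

At steady state, absorbed solar power + internal power = radiated power.
Absorbed: α·S·A_cross = 0.24·88.4·19.01 = 403.4 W (cross-section πr²).
Total input = 403.4 + 1100 = 1503 W.
Radiated: εσ·A_surf·T⁴ with A_surf = 4πr² = 76.05 m².
T⁴ = 1503/(0.24·5.67×10⁻⁸·76.05) = 1.453×10⁹ K⁴.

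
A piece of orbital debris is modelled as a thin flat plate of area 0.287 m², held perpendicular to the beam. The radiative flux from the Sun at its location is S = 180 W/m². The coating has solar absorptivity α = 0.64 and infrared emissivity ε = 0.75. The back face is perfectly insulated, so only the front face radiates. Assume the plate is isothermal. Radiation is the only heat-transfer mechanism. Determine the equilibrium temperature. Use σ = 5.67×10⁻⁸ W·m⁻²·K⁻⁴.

T ≈ 228 K

At equilibrium, absorbed power = emitted power.
Absorbing cross-section = A = 0.2870 m²; emitting surface = A = 0.2870 m² (ratio 1).
αS·A_cross = εσ·A_surf·T⁴  ⇒  T⁴ = αS/(ε·1σ).
T⁴ = 0.640·180/(0.75·1·5.67×10⁻⁸) = 2.709×10⁹ K⁴.
T = (2.709×10⁹)^(1/4).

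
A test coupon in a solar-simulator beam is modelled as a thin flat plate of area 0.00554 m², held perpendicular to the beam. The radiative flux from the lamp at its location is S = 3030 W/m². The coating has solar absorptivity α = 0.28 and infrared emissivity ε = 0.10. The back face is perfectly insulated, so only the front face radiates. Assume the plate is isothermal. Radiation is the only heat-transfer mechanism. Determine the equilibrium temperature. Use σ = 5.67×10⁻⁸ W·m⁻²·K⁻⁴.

T ≈ 622 K

At equilibrium, absorbed power = emitted power.
Absorbing cross-section = A = 0.005540 m²; emitting surface = A = 0.005540 m² (ratio 1).
αS·A_cross = εσ·A_surf·T⁴  ⇒  T⁴ = αS/(ε·1σ).
T⁴ = 0.280·3030/(0.10·1·5.67×10⁻⁸) = 1.496×10¹¹ K⁴.
T = (1.496×10¹¹)^(1/4).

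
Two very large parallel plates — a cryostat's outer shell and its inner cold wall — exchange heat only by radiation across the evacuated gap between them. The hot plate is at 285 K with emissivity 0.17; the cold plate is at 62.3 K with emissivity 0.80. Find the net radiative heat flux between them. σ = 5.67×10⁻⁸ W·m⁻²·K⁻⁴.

For two infinite grey parallel plates, q = σ(T₁⁴ − T₂⁴)/(1/ε₁ + 1/ε₂ − 1).
T₁⁴ − T₂⁴ = 6.598×10⁹ − 1.506×10⁷ = 6.582×10⁹ K⁴.
1/ε₁ + 1/ε₂ − 1 = 5.882 + 1.250 − 1 = 6.132.
q = 5.67×10⁻⁸ × 6.582×10⁹ / 6.132.

q ≈ 60.9 W/m²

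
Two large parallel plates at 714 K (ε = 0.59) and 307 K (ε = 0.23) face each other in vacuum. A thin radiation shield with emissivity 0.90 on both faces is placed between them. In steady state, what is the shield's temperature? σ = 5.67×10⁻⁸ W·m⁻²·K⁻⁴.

In steady state the net flux on the hot side equals that on the cold side.
σ(T₁⁴−T_s⁴)/D₁ = σ(T_s⁴−T₂⁴)/D₂, with D₁ = 1/ε₁+1/ε_s−1 = 1.806, D₂ = 1/ε_s+1/ε₂−1 = 4.459.
Solve for T_s⁴: T_s⁴ = (D₂·T₁⁴ + D₁·T₂⁴)/(D₁+D₂) = 1.875×10¹¹ K⁴.

T_s ≈ 658 K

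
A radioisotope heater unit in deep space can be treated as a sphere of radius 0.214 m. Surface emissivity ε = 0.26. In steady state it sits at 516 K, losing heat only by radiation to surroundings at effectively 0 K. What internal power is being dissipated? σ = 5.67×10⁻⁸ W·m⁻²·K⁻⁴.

Steady state: P = εσA T⁴.
A = 4πr² = 0.5755 m²; T⁴ = (516)⁴ = 7.089×10¹⁰ K⁴.
P = 0.26 × 5.67×10⁻⁸ × 0.5755 × 7.089×10¹⁰.

P ≈ 601 W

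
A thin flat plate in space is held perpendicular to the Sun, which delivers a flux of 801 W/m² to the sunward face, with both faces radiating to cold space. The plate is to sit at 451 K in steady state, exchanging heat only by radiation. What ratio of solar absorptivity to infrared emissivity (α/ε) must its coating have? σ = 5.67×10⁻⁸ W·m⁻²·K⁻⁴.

α/ε ≈ 5.86

Balance: αS·A = εσ·2A·T⁴ ⇒ α/ε = 2σT⁴/S.
α/ε = 2·5.67×10⁻⁸·(451)⁴/801 = 2·5.67×10⁻⁸·4.137×10¹⁰/801.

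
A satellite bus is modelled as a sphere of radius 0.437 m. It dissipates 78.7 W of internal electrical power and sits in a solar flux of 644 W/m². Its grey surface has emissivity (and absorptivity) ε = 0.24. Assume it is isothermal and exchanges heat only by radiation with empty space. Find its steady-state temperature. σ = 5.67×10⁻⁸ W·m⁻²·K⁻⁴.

T ≈ 269 K

At steady state, absorbed solar power + internal power = radiated power.
Absorbed: α·S·A_cross = 0.24·644·0.5999 = 92.73 W (cross-section πr²).
Total input = 92.73 + 78.7 = 171.4 W.
Radiated: εσ·A_surf·T⁴ with A_surf = 4πr² = 2.400 m².
T⁴ = 171.4/(0.24·5.67×10⁻⁸·2.400) = 5.249×10⁹ K⁴.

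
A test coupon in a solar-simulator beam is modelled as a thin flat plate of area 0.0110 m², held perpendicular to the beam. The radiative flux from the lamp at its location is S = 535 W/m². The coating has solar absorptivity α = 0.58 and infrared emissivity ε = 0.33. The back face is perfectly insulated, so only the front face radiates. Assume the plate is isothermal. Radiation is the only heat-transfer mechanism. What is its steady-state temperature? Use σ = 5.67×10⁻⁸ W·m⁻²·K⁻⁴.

T ≈ 359 K

At equilibrium, absorbed power = emitted power.
Absorbing cross-section = A = 0.01100 m²; emitting surface = A = 0.01100 m² (ratio 1).
αS·A_cross = εσ·A_surf·T⁴  ⇒  T⁴ = αS/(ε·1σ).
T⁴ = 0.580·535/(0.33·1·5.67×10⁻⁸) = 1.658×10¹⁰ K⁴.
T = (1.658×10¹⁰)^(1/4).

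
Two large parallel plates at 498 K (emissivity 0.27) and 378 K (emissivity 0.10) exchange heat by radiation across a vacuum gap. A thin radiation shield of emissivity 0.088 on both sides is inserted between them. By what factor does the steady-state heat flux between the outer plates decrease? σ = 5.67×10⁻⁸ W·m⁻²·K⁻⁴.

Without shield: q₀ = σΔ(T⁴)/(1/ε₁+1/ε₂−1) with denominator 12.70.
With shield the two gaps are in series; the resistances add: (1/ε₁+1/ε_s−1)+(1/ε_s+1/ε₂−1) = 14.07+20.36 = 34.43.
Heat-flux ratio q₀/q = 34.43/12.70.

factor ≈ 2.71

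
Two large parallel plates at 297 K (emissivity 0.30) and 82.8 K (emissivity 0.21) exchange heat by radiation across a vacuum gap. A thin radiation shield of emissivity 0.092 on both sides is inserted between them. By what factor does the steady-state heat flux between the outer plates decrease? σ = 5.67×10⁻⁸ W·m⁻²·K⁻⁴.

Without shield: q₀ = σΔ(T⁴)/(1/ε₁+1/ε₂−1) with denominator 7.095.
With shield the two gaps are in series; the resistances add: (1/ε₁+1/ε_s−1)+(1/ε_s+1/ε₂−1) = 13.20+14.63 = 27.83.
Heat-flux ratio q₀/q = 27.83/7.095.

factor ≈ 3.92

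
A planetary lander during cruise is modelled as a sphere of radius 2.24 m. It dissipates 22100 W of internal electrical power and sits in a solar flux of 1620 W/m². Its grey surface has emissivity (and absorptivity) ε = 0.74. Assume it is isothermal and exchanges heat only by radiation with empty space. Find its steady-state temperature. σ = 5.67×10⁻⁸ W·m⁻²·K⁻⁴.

T ≈ 353 K

At steady state, absorbed solar power + internal power = radiated power.
Absorbed: α·S·A_cross = 0.74·1620·15.76 = 18900 W (cross-section πr²).
Total input = 18900 + 22100 = 41000 W.
Radiated: εσ·A_surf·T⁴ with A_surf = 4πr² = 63.05 m².
T⁴ = 41000/(0.74·5.67×10⁻⁸·63.05) = 1.550×10¹⁰ K⁴.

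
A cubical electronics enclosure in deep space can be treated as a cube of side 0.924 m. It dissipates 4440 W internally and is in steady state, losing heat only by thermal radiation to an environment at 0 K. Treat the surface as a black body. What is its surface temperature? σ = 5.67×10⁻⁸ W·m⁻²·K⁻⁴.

T ≈ 352 K

Steady state: internal power = radiated power, P = εσA T⁴.
Radiating area A = 6L² = 5.123 m².
T⁴ = P/(εσA) = 4440/(1.0·5.67×10⁻⁸·5.123) = 1.529×10¹⁰ K⁴.
T = (1.529×10¹⁰)^(1/4).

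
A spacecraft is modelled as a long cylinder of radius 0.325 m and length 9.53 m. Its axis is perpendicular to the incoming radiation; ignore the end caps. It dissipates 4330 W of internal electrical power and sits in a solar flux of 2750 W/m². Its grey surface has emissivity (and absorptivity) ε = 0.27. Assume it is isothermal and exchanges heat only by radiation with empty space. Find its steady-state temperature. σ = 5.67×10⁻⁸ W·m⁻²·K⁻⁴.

T ≈ 416 K

At steady state, absorbed solar power + internal power = radiated power.
Absorbed: α·S·A_cross = 0.27·2750·6.194 = 4599 W (cross-section 2rL).
Total input = 4599 + 4330 = 8929 W.
Radiated: εσ·A_surf·T⁴ with A_surf = 2πrL = 19.46 m².
T⁴ = 8929/(0.27·5.67×10⁻⁸·19.46) = 2.997×10¹⁰ K⁴.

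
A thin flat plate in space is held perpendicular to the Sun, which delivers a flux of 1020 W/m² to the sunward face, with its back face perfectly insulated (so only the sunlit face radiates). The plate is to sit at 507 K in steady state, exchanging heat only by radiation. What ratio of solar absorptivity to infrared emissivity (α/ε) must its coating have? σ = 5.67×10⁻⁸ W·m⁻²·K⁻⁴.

Balance: αS·A = εσ·1A·T⁴ ⇒ α/ε = σT⁴/S.
α/ε = 5.67×10⁻⁸·(507)⁴/1020 = 5.67×10⁻⁸·6.607×10¹⁰/1020.

α/ε ≈ 3.67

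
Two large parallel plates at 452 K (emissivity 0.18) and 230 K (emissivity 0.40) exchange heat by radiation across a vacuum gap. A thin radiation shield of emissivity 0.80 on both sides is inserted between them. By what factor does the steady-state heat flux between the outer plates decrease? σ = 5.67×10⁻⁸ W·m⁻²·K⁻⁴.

factor ≈ 1.21

Without shield: q₀ = σΔ(T⁴)/(1/ε₁+1/ε₂−1) with denominator 7.056.
With shield the two gaps are in series; the resistances add: (1/ε₁+1/ε_s−1)+(1/ε_s+1/ε₂−1) = 5.806+2.750 = 8.556.
Heat-flux ratio q₀/q = 8.556/7.056.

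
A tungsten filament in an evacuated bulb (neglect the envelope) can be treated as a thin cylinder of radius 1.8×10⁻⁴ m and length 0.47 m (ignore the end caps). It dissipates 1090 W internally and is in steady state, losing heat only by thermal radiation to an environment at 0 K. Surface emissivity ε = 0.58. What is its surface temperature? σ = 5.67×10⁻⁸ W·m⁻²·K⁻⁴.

T ≈ 2810 K

Steady state: internal power = radiated power, P = εσA T⁴.
Radiating area A = 2πrL = 5.316×10⁻⁴ m².
T⁴ = P/(εσA) = 1090/(0.58·5.67×10⁻⁸·5.316×10⁻⁴) = 6.235×10¹³ K⁴.
T = (6.235×10¹³)^(1/4).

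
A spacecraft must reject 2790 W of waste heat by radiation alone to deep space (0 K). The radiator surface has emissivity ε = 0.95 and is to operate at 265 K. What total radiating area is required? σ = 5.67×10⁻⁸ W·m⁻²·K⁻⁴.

P = εσA T⁴ ⇒ A = P/(εσT⁴).
T⁴ = 4.932×10⁹ K⁴.
A = 2790/(0.95 × 5.67×10⁻⁸ × 4.932×10⁹).

A ≈ 10.5 m²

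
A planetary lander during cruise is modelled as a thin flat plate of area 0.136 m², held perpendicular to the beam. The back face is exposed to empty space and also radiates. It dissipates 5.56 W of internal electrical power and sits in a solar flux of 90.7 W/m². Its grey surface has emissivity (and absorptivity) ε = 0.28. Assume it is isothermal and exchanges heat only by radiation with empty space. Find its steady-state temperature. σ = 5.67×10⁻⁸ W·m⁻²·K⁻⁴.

T ≈ 214 K

At steady state, absorbed solar power + internal power = radiated power.
Absorbed: α·S·A_cross = 0.28·90.7·0.1360 = 3.454 W (cross-section A).
Total input = 3.454 + 5.56 = 9.014 W.
Radiated: εσ·A_surf·T⁴ with A_surf = 2A = 0.2720 m².
T⁴ = 9.014/(0.28·5.67×10⁻⁸·0.2720) = 2.087×10⁹ K⁴.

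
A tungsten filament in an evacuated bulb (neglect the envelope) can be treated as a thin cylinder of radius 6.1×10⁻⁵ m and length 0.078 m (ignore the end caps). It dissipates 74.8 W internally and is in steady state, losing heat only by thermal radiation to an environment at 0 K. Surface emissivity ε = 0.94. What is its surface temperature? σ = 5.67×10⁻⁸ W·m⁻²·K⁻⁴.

Steady state: internal power = radiated power, P = εσA T⁴.
Radiating area A = 2πrL = 2.990×10⁻⁵ m².
T⁴ = P/(εσA) = 74.8/(0.94·5.67×10⁻⁸·2.990×10⁻⁵) = 4.694×10¹³ K⁴.
T = (4.694×10¹³)^(1/4).

T ≈ 2620 K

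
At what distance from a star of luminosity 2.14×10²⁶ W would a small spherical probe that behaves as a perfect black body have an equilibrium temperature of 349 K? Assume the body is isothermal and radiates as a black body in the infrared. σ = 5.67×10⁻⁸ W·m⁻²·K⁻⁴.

d ≈ 7.11×10¹⁰ m

For an isothermal black-emitting sphere, (1−a)S·πr² = σ·4πr²·T⁴ ⇒ S = 4σT⁴/(1−a).
S = 4·5.67×10⁻⁸·(349)⁴/1.00 = 3365 W/m².
Flux falls as S = L/(4πd²), so d = √(L/(4πS)) = √(2.14×10²⁶/(4π·3365)).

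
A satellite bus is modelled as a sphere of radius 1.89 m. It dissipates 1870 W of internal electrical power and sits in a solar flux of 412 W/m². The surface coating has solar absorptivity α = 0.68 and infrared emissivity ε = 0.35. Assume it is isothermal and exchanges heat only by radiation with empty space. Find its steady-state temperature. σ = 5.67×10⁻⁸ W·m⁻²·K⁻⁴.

T ≈ 274 K

At steady state, absorbed solar power + internal power = radiated power.
Absorbed: α·S·A_cross = 0.68·412·11.22 = 3144 W (cross-section πr²).
Total input = 3144 + 1870 = 5014 W.
Radiated: εσ·A_surf·T⁴ with A_surf = 4πr² = 44.89 m².
T⁴ = 5014/(0.35·5.67×10⁻⁸·44.89) = 5.629×10⁹ K⁴.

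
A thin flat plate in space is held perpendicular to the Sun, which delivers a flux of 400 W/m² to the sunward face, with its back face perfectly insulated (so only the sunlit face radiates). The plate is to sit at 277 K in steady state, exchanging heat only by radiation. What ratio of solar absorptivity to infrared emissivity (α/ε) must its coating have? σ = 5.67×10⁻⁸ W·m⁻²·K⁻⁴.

α/ε ≈ 0.835

Balance: αS·A = εσ·1A·T⁴ ⇒ α/ε = σT⁴/S.
α/ε = 5.67×10⁻⁸·(277)⁴/400 = 5.67×10⁻⁸·5.887×10⁹/400.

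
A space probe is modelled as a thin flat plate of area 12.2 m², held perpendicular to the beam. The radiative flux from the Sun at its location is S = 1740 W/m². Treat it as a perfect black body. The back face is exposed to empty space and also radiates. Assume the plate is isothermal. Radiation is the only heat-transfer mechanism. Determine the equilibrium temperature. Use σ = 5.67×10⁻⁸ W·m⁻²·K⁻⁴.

At equilibrium, absorbed power = emitted power.
Absorbing cross-section = A = 12.20 m²; emitting surface = 2A = 24.40 m² (ratio 2).
S·A_cross = εσ·A_surf·T⁴  ⇒  T⁴ = S/(2σ).
T⁴ = 1.00·1740/(2·5.67×10⁻⁸) = 1.534×10¹⁰ K⁴.
T = (1.534×10¹⁰)^(1/4).

T ≈ 352 K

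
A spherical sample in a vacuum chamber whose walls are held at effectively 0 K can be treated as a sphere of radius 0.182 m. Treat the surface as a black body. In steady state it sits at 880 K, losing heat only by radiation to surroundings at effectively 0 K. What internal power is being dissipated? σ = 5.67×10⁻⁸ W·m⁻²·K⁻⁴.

Steady state: P = εσA T⁴.
A = 4πr² = 0.4162 m²; T⁴ = (880)⁴ = 5.997×10¹¹ K⁴.
P = 1.0 × 5.67×10⁻⁸ × 0.4162 × 5.997×10¹¹.

P ≈ 14200 W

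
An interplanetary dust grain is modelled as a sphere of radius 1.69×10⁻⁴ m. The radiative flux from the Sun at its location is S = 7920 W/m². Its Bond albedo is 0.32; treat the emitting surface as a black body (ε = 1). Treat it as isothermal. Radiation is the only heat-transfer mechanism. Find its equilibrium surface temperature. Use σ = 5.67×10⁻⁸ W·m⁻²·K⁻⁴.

T ≈ 393 K

At equilibrium, absorbed power = emitted power.
Absorbing cross-section = πr² = 8.973×10⁻⁸ m²; emitting surface = 4πr² = 3.589×10⁻⁷ m² (ratio 4).
(1−a)S·A_cross = εσ·A_surf·T⁴  ⇒  T⁴ = (1−a)S/(4σ).
T⁴ = 0.680·7920/(4·5.67×10⁻⁸) = 2.375×10¹⁰ K⁴.
T = (2.375×10¹⁰)^(1/4).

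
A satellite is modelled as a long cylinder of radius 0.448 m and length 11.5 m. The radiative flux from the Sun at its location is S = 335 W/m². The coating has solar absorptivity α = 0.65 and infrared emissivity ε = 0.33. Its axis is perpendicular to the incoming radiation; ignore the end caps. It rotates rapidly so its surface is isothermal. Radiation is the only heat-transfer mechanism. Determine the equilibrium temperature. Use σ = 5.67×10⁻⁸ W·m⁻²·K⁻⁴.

At equilibrium, absorbed power = emitted power.
Absorbing cross-section = 2rL = 10.30 m²; emitting surface = 2πrL = 32.37 m² (ratio π).
αS·A_cross = εσ·A_surf·T⁴  ⇒  T⁴ = αS/(ε·πσ).
T⁴ = 0.650·335/(0.33·π·5.67×10⁻⁸) = 3.704×10⁹ K⁴.
T = (3.704×10⁹)^(1/4).

T ≈ 247 K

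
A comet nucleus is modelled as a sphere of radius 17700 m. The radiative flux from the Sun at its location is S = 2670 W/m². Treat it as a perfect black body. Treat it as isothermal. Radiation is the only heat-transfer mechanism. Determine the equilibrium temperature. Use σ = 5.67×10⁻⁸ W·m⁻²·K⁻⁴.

T ≈ 329 K

At equilibrium, absorbed power = emitted power.
Absorbing cross-section = πr² = 9.842×10⁸ m²; emitting surface = 4πr² = 3.937×10⁹ m² (ratio 4).
S·A_cross = εσ·A_surf·T⁴  ⇒  T⁴ = S/(4σ).
T⁴ = 1.00·2670/(4·5.67×10⁻⁸) = 1.177×10¹⁰ K⁴.
T = (1.177×10¹⁰)^(1/4).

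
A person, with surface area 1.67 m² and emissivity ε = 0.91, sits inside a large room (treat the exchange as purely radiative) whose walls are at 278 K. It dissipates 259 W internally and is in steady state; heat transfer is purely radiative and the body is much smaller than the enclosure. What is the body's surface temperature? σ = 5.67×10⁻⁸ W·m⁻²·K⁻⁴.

T ≈ 308 K

For a small grey body in a large enclosure, net radiated power = εσA(T⁴ − T_w⁴).
Steady state: P = εσA(T⁴ − T_w⁴) with A = 1.67 m².
T⁴ = P/(εσA) + T_w⁴ = 259/(0.91·5.67×10⁻⁸·1.670) + (278)⁴
    = 3.006×10⁹ + 5.973×10⁹ = 8.979×10⁹ K⁴.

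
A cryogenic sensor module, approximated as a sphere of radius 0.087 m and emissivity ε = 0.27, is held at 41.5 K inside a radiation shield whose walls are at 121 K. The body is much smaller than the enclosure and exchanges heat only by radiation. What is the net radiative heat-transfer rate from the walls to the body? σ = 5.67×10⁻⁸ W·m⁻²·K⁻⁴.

P_net ≈ 0.308 W

For a small grey body in a large enclosure: P_net = εσA(T_body⁴ − T_wall⁴).
A = 4πr² = 0.09511 m²; T_body⁴ − T_wall⁴ = 2.966×10⁶ − 2.144×10⁸ = -2.114×10⁸ K⁴.
|P_net| = 0.27·5.67×10⁻⁸·0.09511·2.114×10⁸.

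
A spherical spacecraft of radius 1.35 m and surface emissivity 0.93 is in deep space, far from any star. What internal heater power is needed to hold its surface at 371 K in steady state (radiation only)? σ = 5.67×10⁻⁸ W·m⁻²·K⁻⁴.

P = εσ·4πr²·T⁴.
4πr² = 22.90 m²; T⁴ = 1.895×10¹⁰ K⁴.
P = 0.93·5.67×10⁻⁸·22.90·1.895×10¹⁰.

P ≈ 22900 W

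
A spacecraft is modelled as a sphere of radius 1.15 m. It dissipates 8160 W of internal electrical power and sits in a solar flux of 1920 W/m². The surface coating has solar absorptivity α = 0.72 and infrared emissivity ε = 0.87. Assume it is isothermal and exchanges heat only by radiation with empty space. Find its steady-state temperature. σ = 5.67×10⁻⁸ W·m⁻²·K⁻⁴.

At steady state, absorbed solar power + internal power = radiated power.
Absorbed: α·S·A_cross = 0.72·1920·4.155 = 5744 W (cross-section πr²).
Total input = 5744 + 8160 = 13900 W.
Radiated: εσ·A_surf·T⁴ with A_surf = 4πr² = 16.62 m².
T⁴ = 13900/(0.87·5.67×10⁻⁸·16.62) = 1.696×10¹⁰ K⁴.

T ≈ 361 K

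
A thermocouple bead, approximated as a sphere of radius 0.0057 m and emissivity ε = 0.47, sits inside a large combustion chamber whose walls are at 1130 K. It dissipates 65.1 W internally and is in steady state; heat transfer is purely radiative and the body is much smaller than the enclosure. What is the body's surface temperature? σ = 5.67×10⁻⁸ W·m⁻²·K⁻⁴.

For a small grey body in a large enclosure, net radiated power = εσA(T⁴ − T_w⁴).
Steady state: P = εσA(T⁴ − T_w⁴) with A = 4πr² = 4.083×10⁻⁴ m².
T⁴ = P/(εσA) + T_w⁴ = 65.1/(0.47·5.67×10⁻⁸·4.083×10⁻⁴) + (1130)⁴
    = 5.983×10¹² + 1.630×10¹² = 7.614×10¹² K⁴.

T ≈ 1660 K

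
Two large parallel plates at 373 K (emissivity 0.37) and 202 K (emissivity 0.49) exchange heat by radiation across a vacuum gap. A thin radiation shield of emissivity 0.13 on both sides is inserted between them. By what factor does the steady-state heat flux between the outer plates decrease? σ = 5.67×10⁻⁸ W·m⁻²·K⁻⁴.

factor ≈ 4.84

Without shield: q₀ = σΔ(T⁴)/(1/ε₁+1/ε₂−1) with denominator 3.744.
With shield the two gaps are in series; the resistances add: (1/ε₁+1/ε_s−1)+(1/ε_s+1/ε₂−1) = 9.395+8.733 = 18.13.
Heat-flux ratio q₀/q = 18.13/3.744.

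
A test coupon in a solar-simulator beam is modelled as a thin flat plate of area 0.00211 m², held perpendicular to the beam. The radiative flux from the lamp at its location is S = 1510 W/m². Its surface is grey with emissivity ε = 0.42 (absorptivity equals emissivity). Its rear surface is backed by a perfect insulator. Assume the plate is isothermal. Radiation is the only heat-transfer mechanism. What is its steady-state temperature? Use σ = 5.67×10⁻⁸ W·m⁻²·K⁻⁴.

T ≈ 404 K

At equilibrium, absorbed power = emitted power.
Absorbing cross-section = A = 0.002110 m²; emitting surface = A = 0.002110 m² (ratio 1).
εS·A_cross = εσ·A_surf·T⁴  ⇒  T⁴ = S/(1σ)   (ε cancels).
T⁴ = 1510/(1·5.67×10⁻⁸) = 2.663×10¹⁰ K⁴.
T = (2.663×10¹⁰)^(1/4).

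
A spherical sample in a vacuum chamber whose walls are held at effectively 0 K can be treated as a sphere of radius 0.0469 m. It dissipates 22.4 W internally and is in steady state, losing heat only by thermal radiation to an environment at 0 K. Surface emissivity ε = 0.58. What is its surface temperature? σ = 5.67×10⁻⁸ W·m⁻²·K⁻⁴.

Steady state: internal power = radiated power, P = εσA T⁴.
Radiating area A = 4πr² = 0.02764 m².
T⁴ = P/(εσA) = 22.4/(0.58·5.67×10⁻⁸·0.02764) = 2.464×10¹⁰ K⁴.
T = (2.464×10¹⁰)^(1/4).

T ≈ 396 K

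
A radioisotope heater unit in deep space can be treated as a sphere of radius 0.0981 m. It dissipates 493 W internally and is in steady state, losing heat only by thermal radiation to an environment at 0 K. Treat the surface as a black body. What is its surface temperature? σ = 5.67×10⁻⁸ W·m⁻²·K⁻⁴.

Steady state: internal power = radiated power, P = εσA T⁴.
Radiating area A = 4πr² = 0.1209 m².
T⁴ = P/(εσA) = 493/(1.0·5.67×10⁻⁸·0.1209) = 7.190×10¹⁰ K⁴.
T = (7.190×10¹⁰)^(1/4).

T ≈ 518 K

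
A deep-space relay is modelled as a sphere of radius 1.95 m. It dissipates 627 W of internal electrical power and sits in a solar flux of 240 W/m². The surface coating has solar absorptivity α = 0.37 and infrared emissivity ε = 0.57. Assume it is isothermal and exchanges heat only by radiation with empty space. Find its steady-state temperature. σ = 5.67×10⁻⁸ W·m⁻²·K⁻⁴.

T ≈ 182 K

At steady state, absorbed solar power + internal power = radiated power.
Absorbed: α·S·A_cross = 0.37·240·11.95 = 1061 W (cross-section πr²).
Total input = 1061 + 627 = 1688 W.
Radiated: εσ·A_surf·T⁴ with A_surf = 4πr² = 47.78 m².
T⁴ = 1688/(0.57·5.67×10⁻⁸·47.78) = 1.093×10⁹ K⁴.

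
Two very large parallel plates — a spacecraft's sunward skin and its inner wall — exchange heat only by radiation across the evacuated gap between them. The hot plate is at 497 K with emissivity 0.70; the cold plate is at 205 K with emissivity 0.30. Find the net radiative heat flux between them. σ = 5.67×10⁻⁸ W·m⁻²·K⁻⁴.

For two infinite grey parallel plates, q = σ(T₁⁴ − T₂⁴)/(1/ε₁ + 1/ε₂ − 1).
T₁⁴ − T₂⁴ = 6.101×10¹⁰ − 1.766×10⁹ = 5.925×10¹⁰ K⁴.
1/ε₁ + 1/ε₂ − 1 = 1.429 + 3.333 − 1 = 3.762.
q = 5.67×10⁻⁸ × 5.925×10¹⁰ / 3.762.

q ≈ 893 W/m²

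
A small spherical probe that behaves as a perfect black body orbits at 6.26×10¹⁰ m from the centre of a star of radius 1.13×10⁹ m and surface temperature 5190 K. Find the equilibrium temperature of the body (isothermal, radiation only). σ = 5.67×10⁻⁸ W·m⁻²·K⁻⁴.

The star's surface emits σT_*⁴; at distance d the flux is S = σT_*⁴(R_*/d)².
S = 5.67×10⁻⁸·(5190)⁴·(1.13×10⁹/6.26×10¹⁰)² = 13400 W/m².
For an isothermal sphere T⁴ = (1−a)S/(4σ) = 5.910×10¹⁰ K⁴.

T ≈ 493 K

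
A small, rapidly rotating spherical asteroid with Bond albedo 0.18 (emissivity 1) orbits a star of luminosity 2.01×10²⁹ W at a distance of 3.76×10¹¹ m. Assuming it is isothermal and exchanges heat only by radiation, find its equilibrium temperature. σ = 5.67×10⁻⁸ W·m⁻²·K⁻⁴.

T ≈ 800 K

First find the stellar flux at distance d: S = L/(4πd²) = 2.01×10²⁹/(4π·(3.76×10¹¹)²) = 1.131×10⁵ W/m².
For an isothermal sphere, absorbed (1−a)S·πr² = emitted σ·4πr²·T⁴, so T⁴ = (1−a)S/(4σ).
T⁴ = 0.820·1.131×10⁵/(4·5.67×10⁻⁸) = 4.091×10¹¹ K⁴.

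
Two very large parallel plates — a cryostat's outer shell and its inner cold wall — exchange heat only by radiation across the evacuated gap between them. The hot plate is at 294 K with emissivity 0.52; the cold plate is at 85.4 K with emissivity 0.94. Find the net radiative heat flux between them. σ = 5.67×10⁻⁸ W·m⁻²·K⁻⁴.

q ≈ 212 W/m²

For two infinite grey parallel plates, q = σ(T₁⁴ − T₂⁴)/(1/ε₁ + 1/ε₂ − 1).
T₁⁴ − T₂⁴ = 7.471×10⁹ − 5.319×10⁷ = 7.418×10⁹ K⁴.
1/ε₁ + 1/ε₂ − 1 = 1.923 + 1.064 − 1 = 1.987.
q = 5.67×10⁻⁸ × 7.418×10⁹ / 1.987.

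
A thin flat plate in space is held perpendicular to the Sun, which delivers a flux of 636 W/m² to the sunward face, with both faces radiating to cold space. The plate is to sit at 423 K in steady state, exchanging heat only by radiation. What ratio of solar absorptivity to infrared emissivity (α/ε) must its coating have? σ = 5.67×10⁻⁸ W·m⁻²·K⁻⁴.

α/ε ≈ 5.71

Balance: αS·A = εσ·2A·T⁴ ⇒ α/ε = 2σT⁴/S.
α/ε = 2·5.67×10⁻⁸·(423)⁴/636 = 2·5.67×10⁻⁸·3.202×10¹⁰/636.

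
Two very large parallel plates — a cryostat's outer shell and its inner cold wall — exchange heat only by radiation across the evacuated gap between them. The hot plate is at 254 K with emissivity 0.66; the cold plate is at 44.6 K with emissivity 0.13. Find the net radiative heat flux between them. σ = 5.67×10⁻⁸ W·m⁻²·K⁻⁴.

q ≈ 28.7 W/m²

For two infinite grey parallel plates, q = σ(T₁⁴ − T₂⁴)/(1/ε₁ + 1/ε₂ − 1).
T₁⁴ − T₂⁴ = 4.162×10⁹ − 3.957×10⁶ = 4.158×10⁹ K⁴.
1/ε₁ + 1/ε₂ − 1 = 1.515 + 7.692 − 1 = 8.207.
q = 5.67×10⁻⁸ × 4.158×10⁹ / 8.207.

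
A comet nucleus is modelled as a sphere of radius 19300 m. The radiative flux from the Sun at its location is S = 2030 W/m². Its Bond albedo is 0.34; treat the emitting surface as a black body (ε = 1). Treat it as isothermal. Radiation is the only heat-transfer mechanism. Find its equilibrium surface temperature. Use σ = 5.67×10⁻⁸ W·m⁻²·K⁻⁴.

T ≈ 277 K

At equilibrium, absorbed power = emitted power.
Absorbing cross-section = πr² = 1.170×10⁹ m²; emitting surface = 4πr² = 4.681×10⁹ m² (ratio 4).
(1−a)S·A_cross = εσ·A_surf·T⁴  ⇒  T⁴ = (1−a)S/(4σ).
T⁴ = 0.660·2030/(4·5.67×10⁻⁸) = 5.907×10⁹ K⁴.
T = (5.907×10⁹)^(1/4).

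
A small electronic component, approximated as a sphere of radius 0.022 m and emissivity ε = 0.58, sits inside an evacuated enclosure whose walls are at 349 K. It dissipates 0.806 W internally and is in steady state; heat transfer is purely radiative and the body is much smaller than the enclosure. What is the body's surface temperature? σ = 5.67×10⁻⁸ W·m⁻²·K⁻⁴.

T ≈ 371 K

For a small grey body in a large enclosure, net radiated power = εσA(T⁴ − T_w⁴).
Steady state: P = εσA(T⁴ − T_w⁴) with A = 4πr² = 0.006082 m².
T⁴ = P/(εσA) + T_w⁴ = 0.806/(0.58·5.67×10⁻⁸·0.006082) + (349)⁴
    = 4.030×10⁹ + 1.484×10¹⁰ = 1.887×10¹⁰ K⁴.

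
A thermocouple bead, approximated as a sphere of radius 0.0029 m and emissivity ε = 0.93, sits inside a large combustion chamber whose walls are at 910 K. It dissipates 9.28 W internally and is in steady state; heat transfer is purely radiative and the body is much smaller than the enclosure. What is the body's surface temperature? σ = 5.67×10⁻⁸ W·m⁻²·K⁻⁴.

T ≈ 1240 K

For a small grey body in a large enclosure, net radiated power = εσA(T⁴ − T_w⁴).
Steady state: P = εσA(T⁴ − T_w⁴) with A = 4πr² = 1.057×10⁻⁴ m².
T⁴ = P/(εσA) + T_w⁴ = 9.28/(0.93·5.67×10⁻⁸·1.057×10⁻⁴) + (910)⁴
    = 1.665×10¹² + 6.857×10¹¹ = 2.351×10¹² K⁴.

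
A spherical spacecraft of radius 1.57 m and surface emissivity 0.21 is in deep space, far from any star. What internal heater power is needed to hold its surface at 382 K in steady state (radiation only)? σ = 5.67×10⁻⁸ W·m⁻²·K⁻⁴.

P ≈ 7850 W

P = εσ·4πr²·T⁴.
4πr² = 30.97 m²; T⁴ = 2.129×10¹⁰ K⁴.
P = 0.21·5.67×10⁻⁸·30.97·2.129×10¹⁰.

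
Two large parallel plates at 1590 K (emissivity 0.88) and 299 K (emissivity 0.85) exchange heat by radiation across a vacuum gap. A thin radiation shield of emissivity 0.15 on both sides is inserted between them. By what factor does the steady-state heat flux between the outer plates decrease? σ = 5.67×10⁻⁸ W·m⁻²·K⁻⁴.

Without shield: q₀ = σΔ(T⁴)/(1/ε₁+1/ε₂−1) with denominator 1.313.
With shield the two gaps are in series; the resistances add: (1/ε₁+1/ε_s−1)+(1/ε_s+1/ε₂−1) = 6.803+6.843 = 13.65.
Heat-flux ratio q₀/q = 13.65/1.313.

factor ≈ 10.4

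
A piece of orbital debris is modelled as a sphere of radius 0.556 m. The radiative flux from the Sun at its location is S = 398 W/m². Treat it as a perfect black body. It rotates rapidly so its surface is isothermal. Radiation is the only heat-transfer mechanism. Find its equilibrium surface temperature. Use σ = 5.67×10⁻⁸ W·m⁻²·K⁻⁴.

At equilibrium, absorbed power = emitted power.
Absorbing cross-section = πr² = 0.9712 m²; emitting surface = 4πr² = 3.885 m² (ratio 4).
S·A_cross = εσ·A_surf·T⁴  ⇒  T⁴ = S/(4σ).
T⁴ = 1.00·398/(4·5.67×10⁻⁸) = 1.755×10⁹ K⁴.
T = (1.755×10⁹)^(1/4).

T ≈ 205 K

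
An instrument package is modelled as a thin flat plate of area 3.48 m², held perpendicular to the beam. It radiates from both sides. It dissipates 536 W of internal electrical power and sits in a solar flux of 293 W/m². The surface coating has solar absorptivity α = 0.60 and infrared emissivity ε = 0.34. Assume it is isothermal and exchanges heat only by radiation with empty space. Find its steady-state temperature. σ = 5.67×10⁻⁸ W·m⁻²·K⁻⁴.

T ≈ 304 K

At steady state, absorbed solar power + internal power = radiated power.
Absorbed: α·S·A_cross = 0.60·293·3.480 = 611.8 W (cross-section A).
Total input = 611.8 + 536 = 1148 W.
Radiated: εσ·A_surf·T⁴ with A_surf = 2A = 6.960 m².
T⁴ = 1148/(0.34·5.67×10⁻⁸·6.960) = 8.554×10⁹ K⁴.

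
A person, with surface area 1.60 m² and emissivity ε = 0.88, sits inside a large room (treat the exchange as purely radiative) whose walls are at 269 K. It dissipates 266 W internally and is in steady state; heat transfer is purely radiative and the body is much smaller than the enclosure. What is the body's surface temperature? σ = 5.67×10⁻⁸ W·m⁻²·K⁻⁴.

T ≈ 304 K

For a small grey body in a large enclosure, net radiated power = εσA(T⁴ − T_w⁴).
Steady state: P = εσA(T⁴ − T_w⁴) with A = 1.60 m².
T⁴ = P/(εσA) + T_w⁴ = 266/(0.88·5.67×10⁻⁸·1.600) + (269)⁴
    = 3.332×10⁹ + 5.236×10⁹ = 8.568×10⁹ K⁴.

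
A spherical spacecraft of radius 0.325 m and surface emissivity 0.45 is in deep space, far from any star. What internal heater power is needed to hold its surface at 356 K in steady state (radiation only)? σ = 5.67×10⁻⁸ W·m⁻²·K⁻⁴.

P = εσ·4πr²·T⁴.
4πr² = 1.327 m²; T⁴ = 1.606×10¹⁰ K⁴.
P = 0.45·5.67×10⁻⁸·1.327·1.606×10¹⁰.

P ≈ 544 W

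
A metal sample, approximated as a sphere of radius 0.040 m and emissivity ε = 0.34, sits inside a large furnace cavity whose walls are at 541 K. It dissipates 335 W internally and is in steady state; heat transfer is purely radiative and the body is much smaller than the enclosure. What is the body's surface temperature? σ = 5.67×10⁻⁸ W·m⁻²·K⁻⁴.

For a small grey body in a large enclosure, net radiated power = εσA(T⁴ − T_w⁴).
Steady state: P = εσA(T⁴ − T_w⁴) with A = 4πr² = 0.02011 m².
T⁴ = P/(εσA) + T_w⁴ = 335/(0.34·5.67×10⁻⁸·0.02011) + (541)⁴
    = 8.643×10¹¹ + 8.566×10¹⁰ = 9.499×10¹¹ K⁴.

T ≈ 987 K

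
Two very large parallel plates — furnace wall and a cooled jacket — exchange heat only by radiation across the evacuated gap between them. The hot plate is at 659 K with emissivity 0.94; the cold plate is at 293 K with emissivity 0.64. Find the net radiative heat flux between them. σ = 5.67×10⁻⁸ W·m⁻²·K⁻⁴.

q ≈ 6320 W/m²

For two infinite grey parallel plates, q = σ(T₁⁴ − T₂⁴)/(1/ε₁ + 1/ε₂ − 1).
T₁⁴ − T₂⁴ = 1.886×10¹¹ − 7.370×10⁹ = 1.812×10¹¹ K⁴.
1/ε₁ + 1/ε₂ − 1 = 1.064 + 1.562 − 1 = 1.626.
q = 5.67×10⁻⁸ × 1.812×10¹¹ / 1.626.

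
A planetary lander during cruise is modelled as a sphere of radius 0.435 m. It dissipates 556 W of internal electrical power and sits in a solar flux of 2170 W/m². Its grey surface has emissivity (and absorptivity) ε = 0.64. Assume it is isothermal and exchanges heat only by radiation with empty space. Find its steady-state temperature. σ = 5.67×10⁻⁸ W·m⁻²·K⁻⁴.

At steady state, absorbed solar power + internal power = radiated power.
Absorbed: α·S·A_cross = 0.64·2170·0.5945 = 825.6 W (cross-section πr²).
Total input = 825.6 + 556 = 1382 W.
Radiated: εσ·A_surf·T⁴ with A_surf = 4πr² = 2.378 m².
T⁴ = 1382/(0.64·5.67×10⁻⁸·2.378) = 1.601×10¹⁰ K⁴.

T ≈ 356 K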